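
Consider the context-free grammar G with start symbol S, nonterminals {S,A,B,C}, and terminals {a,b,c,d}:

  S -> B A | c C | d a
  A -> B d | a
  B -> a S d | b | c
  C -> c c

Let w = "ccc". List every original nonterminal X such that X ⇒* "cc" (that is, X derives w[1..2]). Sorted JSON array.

Convert to CNF:
  S -> B A | T0 T1 | T2 C
  A -> B T0 | a
  B -> T1 X3 | b | c
  C -> T2 T2
  T0 -> d
  T1 -> a
  T2 -> c
  X3 -> S T0

CYK table (by increasing span) — only the sub-triangle for w[1..2]:
  [1..1]={B,T2}  "c"  orig:{B}
  [2..2]={B,T2}  "c"  orig:{B}
  [1..2]={C}  "cc"

Original NTs in T[1,2] deriving "cc": ["C"]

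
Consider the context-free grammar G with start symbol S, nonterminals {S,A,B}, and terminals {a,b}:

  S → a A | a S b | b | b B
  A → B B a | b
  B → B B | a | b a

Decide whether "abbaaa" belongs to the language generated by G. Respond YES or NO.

CNF form of G:
  S -> T0 A | T0 X3 | T1 B | b
  A -> B X2 | b
  B -> B B | T1 T0 | a
  T0 -> a
  T1 -> b
  X2 -> B T0
  X3 -> S T1

Fill CYK table bottom-up:
  [0..0]={B,T0}  "a"  orig:{B}
  [1..1]={A,S,T1}  "b"  orig:{A,S}
  [2..2]={A,S,T1}  "b"  orig:{A,S}
  [3..3]={B,T0}  "a"  orig:{B}
  [4..4]={B,T0}  "a"  orig:{B}
  [5..5]={B,T0}  "a"  orig:{B}
  [0..1]={S}  "ab"
  [1..2]={X3}  "bb"  orig:{}
  [2..3]={B,S}  "ba"
  [3..4]={B,X2}  "aa"  orig:{B}
  [4..5]={B,X2}  "aa"  orig:{B}
  [0..2]={S,X3}  "abb"  orig:{S}
  [1..3]={S}  "bba"
  [2..4]={B,S,X2}  "baa"  orig:{B,S}
  [3..5]={A,B,X2}  "aaa"  orig:{A,B}
  [0..3]=∅  "abba"
  [1..4]={S}  "bbaa"
  [2..5]={A,B,S,X2}  "baaa"  orig:{A,B,S}
  [0..4]=∅  "abbaa"
  [1..5]={S}  "bbaaa"
  [0..5]=∅  "abbaaa"

S ∉ T[0,5] ⇒ NO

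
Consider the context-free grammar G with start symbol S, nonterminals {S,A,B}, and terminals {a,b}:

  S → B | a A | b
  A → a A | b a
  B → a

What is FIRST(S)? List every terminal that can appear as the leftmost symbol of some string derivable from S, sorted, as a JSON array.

FIRST iteration:
round 1:
  A via A→a A: +{a}
  A via A→b a: +{b}
  B via B→a: +{a}
  S via S→B: +{a}
  S via S→b: +{b}
  S: {a,b}  A: {a,b}  B: {a}
round 2: (stable)
  S: {a,b}  A: {a,b}  B: {a}

FIRST(S) = ["a", "b"]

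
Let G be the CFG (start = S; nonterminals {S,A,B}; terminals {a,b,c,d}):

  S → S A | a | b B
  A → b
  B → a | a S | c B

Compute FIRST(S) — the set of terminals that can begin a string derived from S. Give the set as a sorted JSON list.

FIRST iteration:
pass 1:
  A via A→b: +{b}
  B via B→a: +{a}
  B via B→c B: +{c}
  S via S→a: +{a}
  S via S→b B: +{b}
  FIRST(S)={a,b}  FIRST(A)={b}  FIRST(B)={a,c}
pass 2: (no change)
  FIRST(S)={a,b}  FIRST(A)={b}  FIRST(B)={a,c}

FIRST(S) = ["a", "b"]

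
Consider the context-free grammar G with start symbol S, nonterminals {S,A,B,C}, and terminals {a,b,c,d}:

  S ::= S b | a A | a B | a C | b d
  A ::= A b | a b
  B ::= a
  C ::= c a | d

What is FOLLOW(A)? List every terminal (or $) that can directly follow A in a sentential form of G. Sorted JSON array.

FIRST iteration:
round 1:
  A via A→a b: +{a}
  B via B→a: +{a}
  C via C→c a: +{c}
  C via C→d: +{d}
  S via S→a A: +{a}
  S via S→b d: +{b}
  FIRST[S]={a,b}  FIRST[A]={a}  FIRST[B]={a}  FIRST[C]={c,d}
round 2: (no change)
  FIRST[S]={a,b}  FIRST[A]={a}  FIRST[B]={a}  FIRST[C]={c,d}

Compute FOLLOW by fixpoint:
initialize: $ ∈ FOLLOW(S)
pass 1:
  A→A b: FOLLOW(A) ⊇ FIRST(b) = {b}; new: +{b}
  S→S b: FOLLOW(S) ⊇ FIRST(b) = {b}; new: +{b}
  S→a A: FOLLOW(A) ⊇ FOLLOW(S) ⊇ {$,b}; new: +{$}
  S→a B: FOLLOW(B) ⊇ FOLLOW(S) ⊇ {$,b}; new: +{$,b}
  S→a C: FOLLOW(C) ⊇ FOLLOW(S) ⊇ {$,b}; new: +{$,b}
  FOLLOW(S)={$,b}  FOLLOW(A)={$,b}  FOLLOW(B)={$,b}  FOLLOW(C)={$,b}
pass 2: (no change)
  FOLLOW(S)={$,b}  FOLLOW(A)={$,b}  FOLLOW(B)={$,b}  FOLLOW(C)={$,b}

FOLLOW(A) = ["$", "b"]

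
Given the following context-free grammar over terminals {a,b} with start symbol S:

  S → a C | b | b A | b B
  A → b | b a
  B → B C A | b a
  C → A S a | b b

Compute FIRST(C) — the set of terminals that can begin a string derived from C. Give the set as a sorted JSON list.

Compute FIRST by fixpoint:
pass 1:
  A via A→b: +{b}
  B via B→b a: +{b}
  C via C→A S a: +{b}
  S via S→a C: +{a}
  S via S→b: +{b}
  S: {a,b}  A: {b}  B: {b}  C: {b}
pass 2: — fixpoint
  S: {a,b}  A: {b}  B: {b}  C: {b}

FIRST(C) = ["b"]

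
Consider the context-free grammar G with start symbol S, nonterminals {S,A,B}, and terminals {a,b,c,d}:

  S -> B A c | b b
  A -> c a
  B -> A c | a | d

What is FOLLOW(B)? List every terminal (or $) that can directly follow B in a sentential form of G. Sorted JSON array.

Compute FIRST by fixpoint:
iter 1:
  A via A→c a: +{c}
  B via B→A c: +{c}
  B via B→a: +{a}
  B via B→d: +{d}
  S via S→B A c: +{a,c,d}
  S via S→b b: +{b}
  FIRST(S)={a,b,c,d}  FIRST(A)={c}  FIRST(B)={a,c,d}
iter 2: done
  FIRST(S)={a,b,c,d}  FIRST(A)={c}  FIRST(B)={a,c,d}

FOLLOW iteration:
initialize: $ ∈ FOLLOW(S)
iter 1:
  B→A c: FOLLOW(A) ⊇ FIRST(c) = {c}; new: +{c}
  S→B A c: FOLLOW(B) ⊇ FIRST(A) = {c}; new: +{c}
  FOLLOW(S)={$}  FOLLOW(A)={c}  FOLLOW(B)={c}
iter 2: (stable)
  FOLLOW(S)={$}  FOLLOW(A)={c}  FOLLOW(B)={c}

FOLLOW(B) = ["c"]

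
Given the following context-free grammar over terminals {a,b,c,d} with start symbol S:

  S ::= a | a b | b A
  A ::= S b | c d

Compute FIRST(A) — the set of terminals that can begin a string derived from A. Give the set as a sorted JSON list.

Compute FIRST by fixpoint:
[1]
  A via A→c d: +{c}
  S via S→a: +{a}
  S via S→b A: +{b}
  FIRST(S)={a,b}  FIRST(A)={c}
[2]
  A via A→S b: +{a,b}
  FIRST(S)={a,b}  FIRST(A)={a,b,c}
[3] (stable)
  FIRST(S)={a,b}  FIRST(A)={a,b,c}

FIRST(A) = ["a", "b", "c"]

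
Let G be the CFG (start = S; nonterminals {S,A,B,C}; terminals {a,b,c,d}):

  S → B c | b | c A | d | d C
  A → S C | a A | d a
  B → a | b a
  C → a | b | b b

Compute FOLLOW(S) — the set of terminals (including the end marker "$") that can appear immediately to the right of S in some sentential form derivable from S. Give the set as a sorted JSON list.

FIRST iteration:
[1]
  A via A→a A: +{a}
  A via A→d a: +{d}
  B via B→a: +{a}
  B via B→b a: +{b}
  C via C→a: +{a}
  C via C→b: +{b}
  S via S→B c: +{a,b}
  S via S→c A: +{c}
  S via S→d: +{d}
  S: {a,b,c,d}  A: {a,d}  B: {a,b}  C: {a,b}
[2]
  A via A→S C: +{b,c}
  S: {a,b,c,d}  A: {a,b,c,d}  B: {a,b}  C: {a,b}
[3] done
  S: {a,b,c,d}  A: {a,b,c,d}  B: {a,b}  C: {a,b}

Compute FOLLOW by fixpoint:
initialize: $ ∈ FOLLOW(S)
iter 1:
  A→S C: FOLLOW(S) ⊇ FIRST(C) = {a,b}; new: +{a,b}
  S→B c: FOLLOW(B) ⊇ FIRST(c) = {c}; new: +{c}
  S→c A: FOLLOW(A) ⊇ FOLLOW(S) ⊇ {$,a,b}; new: +{$,a,b}
  S→d C: FOLLOW(C) ⊇ FOLLOW(S) ⊇ {$,a,b}; new: +{$,a,b}
  FOLLOW[S]={$,a,b}  FOLLOW[A]={$,a,b}  FOLLOW[B]={c}  FOLLOW[C]={$,a,b}
iter 2: — fixpoint
  FOLLOW[S]={$,a,b}  FOLLOW[A]={$,a,b}  FOLLOW[B]={c}  FOLLOW[C]={$,a,b}

FOLLOW(S) = ["$", "a", "b"]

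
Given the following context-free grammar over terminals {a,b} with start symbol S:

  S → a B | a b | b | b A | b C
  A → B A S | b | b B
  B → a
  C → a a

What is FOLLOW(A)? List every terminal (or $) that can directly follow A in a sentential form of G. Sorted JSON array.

Compute FIRST by fixpoint:
iter 1:
  A via A→b: +{b}
  B via B→a: +{a}
  C via C→a a: +{a}
  S via S→a B: +{a}
  S via S→b: +{b}
  FIRST(S)={a,b}  FIRST(A)={b}  FIRST(B)={a}  FIRST(C)={a}
iter 2:
  A via A→B A S: +{a}
  FIRST(S)={a,b}  FIRST(A)={a,b}  FIRST(B)={a}  FIRST(C)={a}
iter 3: done
  FIRST(S)={a,b}  FIRST(A)={a,b}  FIRST(B)={a}  FIRST(C)={a}

Compute FOLLOW by fixpoint:
initialize: $ ∈ FOLLOW(S)
iter 1:
  A→B A S: FOLLOW(B) ⊇ FIRST(A) = {a,b}; new: +{a,b}
  A→B A S: FOLLOW(A) ⊇ FIRST(S) = {a,b}; new: +{a,b}
  A→B A S: FOLLOW(S) ⊇ FOLLOW(A) ⊇ {a,b}; new: +{a,b}
  S→a B: FOLLOW(B) ⊇ FOLLOW(S) ⊇ {$,a,b}; new: +{$}
  S→b A: FOLLOW(A) ⊇ FOLLOW(S) ⊇ {$,a,b}; new: +{$}
  S→b C: FOLLOW(C) ⊇ FOLLOW(S) ⊇ {$,a,b}; new: +{$,a,b}
  S: {$,a,b}  A: {$,a,b}  B: {$,a,b}  C: {$,a,b}
iter 2: (no change)
  S: {$,a,b}  A: {$,a,b}  B: {$,a,b}  C: {$,a,b}

FOLLOW(A) = ["$", "a", "b"]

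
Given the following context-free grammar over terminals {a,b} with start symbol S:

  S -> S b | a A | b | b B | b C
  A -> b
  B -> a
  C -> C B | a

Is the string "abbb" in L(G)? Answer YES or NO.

CNF form of G:
  S -> S T0 | T0 B | T0 C | T1 A | b
  A -> b
  B -> a
  C -> C B | a
  T0 -> b
  T1 -> a

Fill CYK table bottom-up:
  T[0,0] 'a' = {B,C,T1}  orig:{B,C}
  T[1,1] 'b' = {A,S,T0}  orig:{A,S}
  T[2,2] 'b' = {A,S,T0}  orig:{A,S}
  T[3,3] 'b' = {A,S,T0}  orig:{A,S}
  T[0,1] 'ab' = {S}
  T[1,2] 'bb' = {S}
  T[2,3] 'bb' = {S}
  T[0,2] 'abb' = {S}
  T[1,3] 'bbb' = {S}
  T[0,3] 'abbb' = {S}

S ∈ T[0,3] ⇒ YES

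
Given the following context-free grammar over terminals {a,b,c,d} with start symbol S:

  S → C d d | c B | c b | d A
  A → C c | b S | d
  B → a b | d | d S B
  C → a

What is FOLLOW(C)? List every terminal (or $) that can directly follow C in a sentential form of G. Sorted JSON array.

FIRST sets, iterate to fixpoint:
pass 1:
  A via A→b S: +{b}
  A via A→d: +{d}
  B via B→a b: +{a}
  B via B→d: +{d}
  C via C→a: +{a}
  S via S→C d d: +{a}
  S via S→c B: +{c}
  S via S→d A: +{d}
  S: {a,c,d}  A: {b,d}  B: {a,d}  C: {a}
pass 2:
  A via A→C c: +{a}
  S: {a,c,d}  A: {a,b,d}  B: {a,d}  C: {a}
pass 3: — fixpoint
  S: {a,c,d}  A: {a,b,d}  B: {a,d}  C: {a}

Compute FOLLOW by fixpoint:
FOLLOW(S) := {$}
round 1:
  A→C c: FOLLOW(C) ⊇ FIRST(c) = {c}; new: +{c}
  B→d S B: FOLLOW(S) ⊇ FIRST(B) = {a,d}; new: +{a,d}
  S→C d d: FOLLOW(C) ⊇ FIRST(d) = {d}; new: +{d}
  S→c B: FOLLOW(B) ⊇ FOLLOW(S) ⊇ {$,a,d}; new: +{$,a,d}
  S→d A: FOLLOW(A) ⊇ FOLLOW(S) ⊇ {$,a,d}; new: +{$,a,d}
  S: {$,a,d}  A: {$,a,d}  B: {$,a,d}  C: {c,d}
round 2: (stable)
  S: {$,a,d}  A: {$,a,d}  B: {$,a,d}  C: {c,d}

FOLLOW(C) = ["c", "d"]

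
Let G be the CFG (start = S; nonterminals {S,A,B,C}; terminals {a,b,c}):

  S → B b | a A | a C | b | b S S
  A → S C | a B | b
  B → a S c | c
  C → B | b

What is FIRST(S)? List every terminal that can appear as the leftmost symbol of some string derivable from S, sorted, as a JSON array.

Compute FIRST by fixpoint:
iter 1:
  A via A→a B: +{a}
  A via A→b: +{b}
  B via B→a S c: +{a}
  B via B→c: +{c}
  C via C→B: +{a,c}
  C via C→b: +{b}
  S via S→B b: +{a,c}
  S via S→b: +{b}
  FIRST(S)={a,b,c}  FIRST(A)={a,b}  FIRST(B)={a,c}  FIRST(C)={a,b,c}
iter 2:
  A via A→S C: +{c}
  FIRST(S)={a,b,c}  FIRST(A)={a,b,c}  FIRST(B)={a,c}  FIRST(C)={a,b,c}
iter 3: done
  FIRST(S)={a,b,c}  FIRST(A)={a,b,c}  FIRST(B)={a,c}  FIRST(C)={a,b,c}

FIRST(S) = ["a", "b", "c"]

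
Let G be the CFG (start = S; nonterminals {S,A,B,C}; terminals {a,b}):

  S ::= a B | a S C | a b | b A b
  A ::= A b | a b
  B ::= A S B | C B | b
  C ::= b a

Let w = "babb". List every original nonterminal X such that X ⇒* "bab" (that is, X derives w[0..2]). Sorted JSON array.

CNF form of G:
  S -> T0 X4 | T1 B | T1 T0 | T1 X3
  A -> A T0 | T1 T0
  B -> A X2 | C B | b
  C -> T0 T1
  T0 -> b
  T1 -> a
  X2 -> S B
  X3 -> S C
  X4 -> A T0

CYK fill, restricted to cells inside w[0..2]:
  cell(0,0) b: {B,T0}  orig:{B}
  cell(1,1) a: {T1}  orig:{}
  cell(2,2) b: {B,T0}  orig:{B}
  cell(0,1) ba: {C}
  cell(1,2) ab: {A,S}
  cell(0,2) bab: {B}

Original NTs in T[0,2] deriving "bab": ["B"]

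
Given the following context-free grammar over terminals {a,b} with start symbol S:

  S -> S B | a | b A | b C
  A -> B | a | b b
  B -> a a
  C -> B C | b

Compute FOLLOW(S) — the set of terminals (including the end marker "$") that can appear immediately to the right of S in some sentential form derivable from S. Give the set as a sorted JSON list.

FIRST iteration:
pass 1:
  A via A→a: +{a}
  A via A→b b: +{b}
  B via B→a a: +{a}
  C via C→B C: +{a}
  C via C→b: +{b}
  S via S→a: +{a}
  S via S→b A: +{b}
  FIRST[S]={a,b}  FIRST[A]={a,b}  FIRST[B]={a}  FIRST[C]={a,b}
pass 2: done
  FIRST[S]={a,b}  FIRST[A]={a,b}  FIRST[B]={a}  FIRST[C]={a,b}

FOLLOW sets:
initialize: $ ∈ FOLLOW(S)
iter 1:
  C→B C: FOLLOW(B) ⊇ FIRST(C) = {a,b}; new: +{a,b}
  S→S B: FOLLOW(S) ⊇ FIRST(B) = {a}; new: +{a}
  S→S B: FOLLOW(B) ⊇ FOLLOW(S) ⊇ {$,a}; new: +{$}
  S→b A: FOLLOW(A) ⊇ FOLLOW(S) ⊇ {$,a}; new: +{$,a}
  S→b C: FOLLOW(C) ⊇ FOLLOW(S) ⊇ {$,a}; new: +{$,a}
  FOLLOW(S)={$,a}  FOLLOW(A)={$,a}  FOLLOW(B)={$,a,b}  FOLLOW(C)={$,a}
iter 2: (no change)
  FOLLOW(S)={$,a}  FOLLOW(A)={$,a}  FOLLOW(B)={$,a,b}  FOLLOW(C)={$,a}

FOLLOW(S) = ["$", "a"]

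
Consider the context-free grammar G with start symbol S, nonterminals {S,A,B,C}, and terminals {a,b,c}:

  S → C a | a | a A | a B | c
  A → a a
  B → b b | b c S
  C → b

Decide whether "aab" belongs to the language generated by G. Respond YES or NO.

Convert to CNF:
  S -> C T0 | T0 A | T0 B | a | c
  A -> T0 T0
  B -> T1 T1 | T1 X3
  C -> b
  T0 -> a
  T1 -> b
  T2 -> c
  X3 -> T2 S

CYK fill:
  [0..0]={S,T0}  "a"  orig:{S}
  [1..1]={S,T0}  "a"  orig:{S}
  [2..2]={C,T1}  "b"  orig:{C}
  [0..1]={A}  "aa"
  [1..2]=∅  "ab"
  [0..2]=∅  "aab"

S ∉ T[0,2] ⇒ NO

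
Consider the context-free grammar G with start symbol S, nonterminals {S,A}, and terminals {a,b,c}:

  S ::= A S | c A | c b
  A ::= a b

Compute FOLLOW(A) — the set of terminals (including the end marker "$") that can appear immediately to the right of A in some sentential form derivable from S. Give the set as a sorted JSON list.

FIRST sets, iterate to fixpoint:
round 1:
  A via A→a b: +{a}
  S via S→A S: +{a}
  S via S→c A: +{c}
  FIRST[S]={a,c}  FIRST[A]={a}
round 2: — fixpoint
  FIRST[S]={a,c}  FIRST[A]={a}

FOLLOW iteration:
initialize: $ ∈ FOLLOW(S)
[1]
  S→A S: FOLLOW(A) ⊇ FIRST(S) = {a,c}; new: +{a,c}
  S→c A: FOLLOW(A) ⊇ FOLLOW(S) ⊇ {$}; new: +{$}
  FOLLOW[S]={$}  FOLLOW[A]={$,a,c}
[2] (no change)
  FOLLOW[S]={$}  FOLLOW[A]={$,a,c}

FOLLOW(A) = ["$", "a", "c"]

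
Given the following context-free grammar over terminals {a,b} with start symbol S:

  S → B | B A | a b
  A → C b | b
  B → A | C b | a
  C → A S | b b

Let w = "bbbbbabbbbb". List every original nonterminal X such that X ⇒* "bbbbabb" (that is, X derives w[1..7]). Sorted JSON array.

Convert to CNF:
  S -> B A | C T0 | T1 T0 | a | b
  A -> C T0 | b
  B -> C T0 | a | b
  C -> A S | T0 T0
  T0 -> b
  T1 -> a

CYK fill, restricted to cells inside w[1..7]:
  T[1,1] 'b' = {A,B,S,T0}  orig:{A,B,S}
  T[2,2] 'b' = {A,B,S,T0}  orig:{A,B,S}
  T[3,3] 'b' = {A,B,S,T0}  orig:{A,B,S}
  T[4,4] 'b' = {A,B,S,T0}  orig:{A,B,S}
  T[5,5] 'a' = {B,S,T1}  orig:{B,S}
  T[6,6] 'b' = {A,B,S,T0}  orig:{A,B,S}
  T[7,7] 'b' = {A,B,S,T0}  orig:{A,B,S}
  T[1,2] 'bb' = {C,S}
  T[2,3] 'bb' = {C,S}
  T[3,4] 'bb' = {C,S}
  T[4,5] 'ba' = {C}
  T[5,6] 'ab' = {S}
  T[6,7] 'bb' = {C,S}
  T[1,3] 'bbb' = {A,B,C,S}
  T[2,4] 'bbb' = {A,B,C,S}
  T[3,5] 'bba' = ∅
  T[4,6] 'bab' = {A,B,C,S}
  T[5,7] 'abb' = ∅
  T[1,4] 'bbbb' = {A,B,C,S}
  T[2,5] 'bbba' = {C}
  T[3,6] 'bbab' = {C,S}
  T[4,7] 'babb' = {A,B,C,S}
  T[1,5] 'bbbba' = {C}
  T[2,6] 'bbbab' = {A,B,C,S}
  T[3,7] 'bbabb' = {A,B,C,S}
  T[1,6] 'bbbbab' = {A,B,C,S}
  T[2,7] 'bbbabb' = {A,B,C,S}
  T[1,7] 'bbbbabb' = {A,B,C,S}

Original NTs in T[1,7] deriving "bbbbabb": ["A", "B", "C", "S"]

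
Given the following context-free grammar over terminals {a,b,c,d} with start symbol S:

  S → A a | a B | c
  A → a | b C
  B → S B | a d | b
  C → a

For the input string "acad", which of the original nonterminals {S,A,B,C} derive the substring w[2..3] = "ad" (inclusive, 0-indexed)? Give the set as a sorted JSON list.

CNF form of G:
  S -> A T1 | T1 B | c
  A -> T0 C | a
  B -> S B | T1 T2 | b
  C -> a
  T0 -> b
  T1 -> a
  T2 -> d

Fill CYK table bottom-up — only the sub-triangle for w[2..3]:
  [2..2]={A,C,T1}  "a"  orig:{A,C}
  [3..3]={T2}  "d"  orig:{}
  [2..3]={B}  "ad"

Original NTs in T[2,3] deriving "ad": ["B"]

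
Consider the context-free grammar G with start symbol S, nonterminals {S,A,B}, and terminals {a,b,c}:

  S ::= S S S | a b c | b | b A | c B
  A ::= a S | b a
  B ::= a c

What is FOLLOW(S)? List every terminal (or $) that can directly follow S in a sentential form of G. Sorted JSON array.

FIRST iteration:
round 1:
  A via A→a S: +{a}
  A via A→b a: +{b}
  B via B→a c: +{a}
  S via S→a b c: +{a}
  S via S→b: +{b}
  S via S→c B: +{c}
  FIRST(S)={a,b,c}  FIRST(A)={a,b}  FIRST(B)={a}
round 2: (stable)
  FIRST(S)={a,b,c}  FIRST(A)={a,b}  FIRST(B)={a}

Compute FOLLOW by fixpoint:
seed FOLLOW(S) with $
pass 1:
  S→S S S: FOLLOW(S) ⊇ FIRST(S) = {a,b,c}; new: +{a,b,c}
  S→b A: FOLLOW(A) ⊇ FOLLOW(S) ⊇ {$,a,b,c}; new: +{$,a,b,c}
  S→c B: FOLLOW(B) ⊇ FOLLOW(S) ⊇ {$,a,b,c}; new: +{$,a,b,c}
  S: {$,a,b,c}  A: {$,a,b,c}  B: {$,a,b,c}
pass 2: — fixpoint
  S: {$,a,b,c}  A: {$,a,b,c}  B: {$,a,b,c}

FOLLOW(S) = ["$", "a", "b", "c"]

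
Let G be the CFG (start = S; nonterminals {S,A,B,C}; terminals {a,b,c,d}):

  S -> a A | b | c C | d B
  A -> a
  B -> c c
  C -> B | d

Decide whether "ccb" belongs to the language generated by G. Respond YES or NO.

CNF form of G:
  S -> T0 C | T1 A | T2 B | b
  A -> a
  B -> T0 T0
  C -> T0 T0 | d
  T0 -> c
  T1 -> a
  T2 -> d

CYK table (by increasing span):
  [0..0]={T0}  "c"  orig:{}
  [1..1]={T0}  "c"  orig:{}
  [2..2]={S}  "b"
  [0..1]={B,C}  "cc"
  [1..2]=∅  "cb"
  [0..2]=∅  "ccb"

S ∉ T[0,2] ⇒ NO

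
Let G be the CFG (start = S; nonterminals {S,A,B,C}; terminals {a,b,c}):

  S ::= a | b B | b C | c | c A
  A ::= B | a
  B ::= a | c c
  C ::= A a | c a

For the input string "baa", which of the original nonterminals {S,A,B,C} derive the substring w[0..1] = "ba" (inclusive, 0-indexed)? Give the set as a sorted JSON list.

CNF form of G:
  S -> T0 A | T2 B | T2 C | a | c
  A -> T0 T0 | a
  B -> T0 T0 | a
  C -> A T1 | T0 T1
  T0 -> c
  T1 -> a
  T2 -> b

CYK fill — only the sub-triangle for w[0..1]:
  [0..0]={T2}  "b"  orig:{}
  [1..1]={A,B,S,T1}  "a"  orig:{A,B,S}
  [0..1]={S}  "ba"

Original NTs in T[0,1] deriving "ba": ["S"]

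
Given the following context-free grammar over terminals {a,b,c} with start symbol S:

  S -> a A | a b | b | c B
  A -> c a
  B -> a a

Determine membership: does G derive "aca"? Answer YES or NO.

Convert to CNF:
  S -> T0 B | T1 A | T1 T2 | b
  A -> T0 T1
  B -> T1 T1
  T0 -> c
  T1 -> a
  T2 -> b

CYK table (by increasing span):
  T[0,0] 'a' = {T1}  orig:{}
  T[1,1] 'c' = {T0}  orig:{}
  T[2,2] 'a' = {T1}  orig:{}
  T[0,1] 'ac' = ∅
  T[1,2] 'ca' = {A}
  T[0,2] 'aca' = {S}

S ∈ T[0,2] ⇒ YES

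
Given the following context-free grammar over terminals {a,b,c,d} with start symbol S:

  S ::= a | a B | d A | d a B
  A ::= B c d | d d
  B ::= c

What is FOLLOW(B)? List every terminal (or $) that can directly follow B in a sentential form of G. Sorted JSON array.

FIRST iteration:
iter 1:
  A via A→d d: +{d}
  B via B→c: +{c}
  S via S→a: +{a}
  S via S→d A: +{d}
  FIRST[S]={a,d}  FIRST[A]={d}  FIRST[B]={c}
iter 2:
  A via A→B c d: +{c}
  FIRST[S]={a,d}  FIRST[A]={c,d}  FIRST[B]={c}
iter 3: (stable)
  FIRST[S]={a,d}  FIRST[A]={c,d}  FIRST[B]={c}

FOLLOW sets:
seed FOLLOW(S) with $
iter 1:
  A→B c d: FOLLOW(B) ⊇ FIRST(c) = {c}; new: +{c}
  S→a B: FOLLOW(B) ⊇ FOLLOW(S) ⊇ {$}; new: +{$}
  S→d A: FOLLOW(A) ⊇ FOLLOW(S) ⊇ {$}; new: +{$}
  FOLLOW(S)={$}  FOLLOW(A)={$}  FOLLOW(B)={$,c}
iter 2: (stable)
  FOLLOW(S)={$}  FOLLOW(A)={$}  FOLLOW(B)={$,c}

FOLLOW(B) = ["$", "c"]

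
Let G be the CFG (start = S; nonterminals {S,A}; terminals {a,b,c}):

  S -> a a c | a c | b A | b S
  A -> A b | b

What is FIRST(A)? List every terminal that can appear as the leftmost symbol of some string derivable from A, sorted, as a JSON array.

FIRST sets, iterate to fixpoint:
pass 1:
  A via A→b: +{b}
  S via S→a a c: +{a}
  S via S→b A: +{b}
  S: {a,b}  A: {b}
pass 2: — fixpoint
  S: {a,b}  A: {b}

FIRST(A) = ["b"]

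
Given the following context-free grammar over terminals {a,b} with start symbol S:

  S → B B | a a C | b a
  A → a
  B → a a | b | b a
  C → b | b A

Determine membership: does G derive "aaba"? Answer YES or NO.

Convert to CNF:
  S -> B B | T0 X2 | T1 T0
  A -> a
  B -> T0 T0 | T1 T0 | b
  C -> T1 A | b
  T0 -> a
  T1 -> b
  X2 -> T0 C

Fill CYK table bottom-up:
  [0..0]={A,T0}  "a"  orig:{A}
  [1..1]={A,T0}  "a"  orig:{A}
  [2..2]={B,C,T1}  "b"  orig:{B,C}
  [3..3]={A,T0}  "a"  orig:{A}
  [0..1]={B}  "aa"
  [1..2]={X2}  "ab"  orig:{}
  [2..3]={B,C,S}  "ba"
  [0..2]={S}  "aab"
  [1..3]={X2}  "aba"  orig:{}
  [0..3]={S}  "aaba"

S ∈ T[0,3] ⇒ YES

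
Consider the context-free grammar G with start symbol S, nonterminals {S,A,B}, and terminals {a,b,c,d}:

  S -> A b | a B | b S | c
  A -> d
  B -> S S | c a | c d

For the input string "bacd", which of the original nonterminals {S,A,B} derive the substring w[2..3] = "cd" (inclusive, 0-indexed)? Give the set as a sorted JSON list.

CNF form of G:
  S -> A T3 | T1 B | T3 S | c
  A -> d
  B -> S S | T0 T1 | T0 T2
  T0 -> c
  T1 -> a
  T2 -> d
  T3 -> b

CYK table (by increasing span), restricted to cells inside w[2..3]:
  T[2,2] 'c' = {S,T0}  orig:{S}
  T[3,3] 'd' = {A,T2}  orig:{A}
  T[2,3] 'cd' = {B}

Original NTs in T[2,3] deriving "cd": ["B"]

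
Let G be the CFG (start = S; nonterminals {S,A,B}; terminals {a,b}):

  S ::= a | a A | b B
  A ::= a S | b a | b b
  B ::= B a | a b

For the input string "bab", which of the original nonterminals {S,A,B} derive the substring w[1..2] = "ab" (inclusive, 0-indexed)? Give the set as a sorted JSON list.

CNF form of G:
  S -> T0 A | T1 B | a
  A -> T0 S | T1 T0 | T1 T1
  B -> B T0 | T0 T1
  T0 -> a
  T1 -> b

Fill CYK table bottom-up — only the sub-triangle for w[1..2]:
  [1..1]={S,T0}  "a"  orig:{S}
  [2..2]={T1}  "b"  orig:{}
  [1..2]={B}  "ab"

Original NTs in T[1,2] deriving "ab": ["B"]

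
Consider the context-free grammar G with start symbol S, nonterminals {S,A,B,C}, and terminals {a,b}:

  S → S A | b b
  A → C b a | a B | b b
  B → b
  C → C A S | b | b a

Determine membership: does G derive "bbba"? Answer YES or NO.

Convert to CNF:
  S -> S A | T0 T0
  A -> C X2 | T0 T0 | T1 B
  B -> b
  C -> C X3 | T0 T1 | b
  T0 -> b
  T1 -> a
  X2 -> T0 T1
  X3 -> A S

CYK fill:
  cell(0,0) b: {B,C,T0}  orig:{B,C}
  cell(1,1) b: {B,C,T0}  orig:{B,C}
  cell(2,2) b: {B,C,T0}  orig:{B,C}
  cell(3,3) a: {T1}  orig:{}
  cell(0,1) bb: {A,S}
  cell(1,2) bb: {A,S}
  cell(2,3) ba: {C,X2}  orig:{C}
  cell(0,2) bbb: ∅
  cell(1,3) bba: {A}
  cell(0,3) bbba: ∅

S ∉ T[0,3] ⇒ NO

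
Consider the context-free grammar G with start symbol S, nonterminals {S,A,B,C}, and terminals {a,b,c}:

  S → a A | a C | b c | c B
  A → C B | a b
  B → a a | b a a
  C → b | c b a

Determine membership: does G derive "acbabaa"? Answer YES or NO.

CNF form of G:
  S -> T0 A | T0 C | T1 T2 | T2 B
  A -> C B | T0 T1
  B -> T0 T0 | T1 X3
  C -> T2 X4 | b
  T0 -> a
  T1 -> b
  T2 -> c
  X3 -> T0 T0
  X4 -> T1 T0

CYK table (by increasing span):
  T[0,0] 'a' = {T0}  orig:{}
  T[1,1] 'c' = {T2}  orig:{}
  T[2,2] 'b' = {C,T1}  orig:{C}
  T[3,3] 'a' = {T0}  orig:{}
  T[4,4] 'b' = {C,T1}  orig:{C}
  T[5,5] 'a' = {T0}  orig:{}
  T[6,6] 'a' = {T0}  orig:{}
  T[0,1] 'ac' = ∅
  T[1,2] 'cb' = ∅
  T[2,3] 'ba' = {X4}  orig:{}
  T[3,4] 'ab' = {A,S}
  T[4,5] 'ba' = {X4}  orig:{}
  T[5,6] 'aa' = {B,X3}  orig:{B}
  T[0,2] 'acb' = ∅
  T[1,3] 'cba' = {C}
  T[2,4] 'bab' = ∅
  T[3,5] 'aba' = ∅
  T[4,6] 'baa' = {A,B}
  T[0,3] 'acba' = {S}
  T[1,4] 'cbab' = ∅
  T[2,5] 'baba' = ∅
  T[3,6] 'abaa' = {S}
  T[0,4] 'acbab' = ∅
  T[1,5] 'cbaba' = ∅
  T[2,6] 'babaa' = ∅
  T[0,5] 'acbaba' = ∅
  T[1,6] 'cbabaa' = {A}
  T[0,6] 'acbabaa' = {S}

S ∈ T[0,6] ⇒ YES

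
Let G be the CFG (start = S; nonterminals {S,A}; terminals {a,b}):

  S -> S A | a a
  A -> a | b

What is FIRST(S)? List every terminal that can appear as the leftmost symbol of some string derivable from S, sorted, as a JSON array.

FIRST iteration:
pass 1:
  A via A→a: +{a}
  A via A→b: +{b}
  S via S→a a: +{a}
  S: {a}  A: {a,b}
pass 2: (no change)
  S: {a}  A: {a,b}

FIRST(S) = ["a"]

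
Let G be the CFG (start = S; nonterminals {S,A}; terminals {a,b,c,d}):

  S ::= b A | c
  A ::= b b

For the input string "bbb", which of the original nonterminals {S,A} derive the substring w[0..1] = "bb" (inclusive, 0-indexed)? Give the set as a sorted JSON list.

Convert to CNF:
  S -> T0 A | c
  A -> T0 T0
  T0 -> b

Fill CYK table bottom-up, restricted to cells inside w[0..1]:
  [0..0]={T0}  "b"  orig:{}
  [1..1]={T0}  "b"  orig:{}
  [0..1]={A}  "bb"

Original NTs in T[0,1] deriving "bb": ["A"]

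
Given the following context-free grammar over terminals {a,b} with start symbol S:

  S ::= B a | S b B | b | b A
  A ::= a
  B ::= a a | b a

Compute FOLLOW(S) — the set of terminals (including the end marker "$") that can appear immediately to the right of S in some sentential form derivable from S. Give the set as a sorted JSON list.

FIRST iteration:
round 1:
  A via A→a: +{a}
  B via B→a a: +{a}
  B via B→b a: +{b}
  S via S→B a: +{a,b}
  FIRST[S]={a,b}  FIRST[A]={a}  FIRST[B]={a,b}
round 2: — fixpoint
  FIRST[S]={a,b}  FIRST[A]={a}  FIRST[B]={a,b}

Compute FOLLOW by fixpoint:
FOLLOW(S) := {$}
round 1:
  S→B a: FOLLOW(B) ⊇ FIRST(a) = {a}; new: +{a}
  S→S b B: FOLLOW(S) ⊇ FIRST(b) = {b}; new: +{b}
  S→S b B: FOLLOW(B) ⊇ FOLLOW(S) ⊇ {$,b}; new: +{$,b}
  S→b A: FOLLOW(A) ⊇ FOLLOW(S) ⊇ {$,b}; new: +{$,b}
  FOLLOW(S)={$,b}  FOLLOW(A)={$,b}  FOLLOW(B)={$,a,b}
round 2: done
  FOLLOW(S)={$,b}  FOLLOW(A)={$,b}  FOLLOW(B)={$,a,b}

FOLLOW(S) = ["$", "b"]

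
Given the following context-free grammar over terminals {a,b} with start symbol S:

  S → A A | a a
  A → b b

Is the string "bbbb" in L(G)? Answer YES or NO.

Convert to CNF:
  S -> A A | T1 T1
  A -> T0 T0
  T0 -> b
  T1 -> a

CYK table (by increasing span):
  cell(0,0) b: {T0}  orig:{}
  cell(1,1) b: {T0}  orig:{}
  cell(2,2) b: {T0}  orig:{}
  cell(3,3) b: {T0}  orig:{}
  cell(0,1) bb: {A}
  cell(1,2) bb: {A}
  cell(2,3) bb: {A}
  cell(0,2) bbb: ∅
  cell(1,3) bbb: ∅
  cell(0,3) bbbb: {S}

S ∈ T[0,3] ⇒ YES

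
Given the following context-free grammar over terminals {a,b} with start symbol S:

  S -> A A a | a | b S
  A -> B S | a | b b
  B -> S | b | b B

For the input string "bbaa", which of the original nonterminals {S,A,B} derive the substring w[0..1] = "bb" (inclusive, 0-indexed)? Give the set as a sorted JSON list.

Convert to CNF:
  S -> A X3 | T0 S | a
  A -> B S | T0 T0 | a
  B -> A X2 | T0 B | T0 S | a | b
  T0 -> b
  T1 -> a
  X2 -> A T1
  X3 -> A T1

Fill CYK table bottom-up (cells [i..j] with 0 ≤ i ≤ j ≤ 1 only):
  [0..0]={B,T0}  "b"  orig:{B}
  [1..1]={B,T0}  "b"  orig:{B}
  [0..1]={A,B}  "bb"

Original NTs in T[0,1] deriving "bb": ["A", "B"]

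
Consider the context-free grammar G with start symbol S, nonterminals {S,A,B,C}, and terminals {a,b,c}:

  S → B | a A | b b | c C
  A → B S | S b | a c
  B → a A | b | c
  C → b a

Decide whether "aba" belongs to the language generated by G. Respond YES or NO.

Convert to CNF:
  S -> T0 T0 | T1 A | T2 C | b | c
  A -> B S | S T0 | T1 T2
  B -> T1 A | b | c
  C -> T0 T1
  T0 -> b
  T1 -> a
  T2 -> c

CYK fill:
  [0..0]={T1}  "a"  orig:{}
  [1..1]={B,S,T0}  "b"  orig:{B,S}
  [2..2]={T1}  "a"  orig:{}
  [0..1]=∅  "ab"
  [1..2]={C}  "ba"
  [0..2]=∅  "aba"

S ∉ T[0,2] ⇒ NO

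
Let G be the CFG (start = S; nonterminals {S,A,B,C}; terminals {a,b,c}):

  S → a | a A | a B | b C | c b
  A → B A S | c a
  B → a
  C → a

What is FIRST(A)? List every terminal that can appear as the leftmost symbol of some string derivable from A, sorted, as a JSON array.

Compute FIRST by fixpoint:
pass 1:
  A via A→c a: +{c}
  B via B→a: +{a}
  C via C→a: +{a}
  S via S→a: +{a}
  S via S→b C: +{b}
  S via S→c b: +{c}
  FIRST[S]={a,b,c}  FIRST[A]={c}  FIRST[B]={a}  FIRST[C]={a}
pass 2:
  A via A→B A S: +{a}
  FIRST[S]={a,b,c}  FIRST[A]={a,c}  FIRST[B]={a}  FIRST[C]={a}
pass 3: (no change)
  FIRST[S]={a,b,c}  FIRST[A]={a,c}  FIRST[B]={a}  FIRST[C]={a}

FIRST(A) = ["a", "c"]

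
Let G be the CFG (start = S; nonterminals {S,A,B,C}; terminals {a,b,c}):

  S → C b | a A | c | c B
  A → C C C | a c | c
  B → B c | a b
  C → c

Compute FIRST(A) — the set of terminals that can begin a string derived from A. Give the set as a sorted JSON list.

FIRST sets, iterate to fixpoint:
[1]
  A via A→a c: +{a}
  A via A→c: +{c}
  B via B→a b: +{a}
  C via C→c: +{c}
  S via S→C b: +{c}
  S via S→a A: +{a}
  S: {a,c}  A: {a,c}  B: {a}  C: {c}
[2] — fixpoint
  S: {a,c}  A: {a,c}  B: {a}  C: {c}

FIRST(A) = ["a", "c"]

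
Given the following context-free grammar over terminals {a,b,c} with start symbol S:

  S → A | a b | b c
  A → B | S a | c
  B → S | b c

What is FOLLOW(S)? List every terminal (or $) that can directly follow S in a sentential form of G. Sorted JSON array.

FIRST sets, iterate to fixpoint:
iter 1:
  A via A→c: +{c}
  B via B→b c: +{b}
  S via S→A: +{c}
  S via S→a b: +{a}
  S via S→b c: +{b}
  FIRST(S)={a,b,c}  FIRST(A)={c}  FIRST(B)={b}
iter 2:
  A via A→B: +{b}
  A via A→S a: +{a}
  B via B→S: +{a,c}
  FIRST(S)={a,b,c}  FIRST(A)={a,b,c}  FIRST(B)={a,b,c}
iter 3: — fixpoint
  FIRST(S)={a,b,c}  FIRST(A)={a,b,c}  FIRST(B)={a,b,c}

FOLLOW sets:
initialize: $ ∈ FOLLOW(S)
pass 1:
  A→S a: FOLLOW(S) ⊇ FIRST(a) = {a}; new: +{a}
  S→A: FOLLOW(A) ⊇ FOLLOW(S) ⊇ {$,a}; new: +{$,a}
  FOLLOW(S)={$,a}  FOLLOW(A)={$,a}  FOLLOW(B)={}
pass 2:
  A→B: FOLLOW(B) ⊇ FOLLOW(A) ⊇ {$,a}; new: +{$,a}
  FOLLOW(S)={$,a}  FOLLOW(A)={$,a}  FOLLOW(B)={$,a}
pass 3: done
  FOLLOW(S)={$,a}  FOLLOW(A)={$,a}  FOLLOW(B)={$,a}

FOLLOW(S) = ["$", "a"]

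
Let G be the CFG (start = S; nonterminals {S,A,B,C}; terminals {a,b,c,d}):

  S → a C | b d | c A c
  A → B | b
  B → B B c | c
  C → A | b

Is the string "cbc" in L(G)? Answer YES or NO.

Convert to CNF:
  S -> T0 X7 | T1 C | T2 T3
  A -> B X4 | b | c
  B -> B X5 | c
  C -> B X6 | b | c
  T0 -> c
  T1 -> a
  T2 -> b
  T3 -> d
  X4 -> B T0
  X5 -> B T0
  X6 -> B T0
  X7 -> A T0

Fill CYK table bottom-up:
  [0..0]={A,B,C,T0}  "c"  orig:{A,B,C}
  [1..1]={A,C,T2}  "b"  orig:{A,C}
  [2..2]={A,B,C,T0}  "c"  orig:{A,B,C}
  [0..1]=∅  "cb"
  [1..2]={X7}  "bc"  orig:{}
  [0..2]={S}  "cbc"

S ∈ T[0,2] ⇒ YES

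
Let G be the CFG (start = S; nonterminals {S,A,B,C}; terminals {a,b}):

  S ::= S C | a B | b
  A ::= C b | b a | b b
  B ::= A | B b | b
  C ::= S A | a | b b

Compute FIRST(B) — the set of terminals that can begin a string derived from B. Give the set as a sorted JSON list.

FIRST sets, iterate to fixpoint:
pass 1:
  A via A→b a: +{b}
  B via B→A: +{b}
  C via C→a: +{a}
  C via C→b b: +{b}
  S via S→a B: +{a}
  S via S→b: +{b}
  FIRST(S)={a,b}  FIRST(A)={b}  FIRST(B)={b}  FIRST(C)={a,b}
pass 2:
  A via A→C b: +{a}
  B via B→A: +{a}
  FIRST(S)={a,b}  FIRST(A)={a,b}  FIRST(B)={a,b}  FIRST(C)={a,b}
pass 3: (no change)
  FIRST(S)={a,b}  FIRST(A)={a,b}  FIRST(B)={a,b}  FIRST(C)={a,b}

FIRST(B) = ["a", "b"]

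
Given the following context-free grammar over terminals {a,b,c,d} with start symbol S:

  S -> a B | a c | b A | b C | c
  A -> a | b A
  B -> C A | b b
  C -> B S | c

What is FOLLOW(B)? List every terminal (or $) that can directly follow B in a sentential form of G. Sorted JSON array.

FIRST iteration:
iter 1:
  A via A→a: +{a}
  A via A→b A: +{b}
  B via B→b b: +{b}
  C via C→B S: +{b}
  C via C→c: +{c}
  S via S→a B: +{a}
  S via S→b A: +{b}
  S via S→c: +{c}
  FIRST(S)={a,b,c}  FIRST(A)={a,b}  FIRST(B)={b}  FIRST(C)={b,c}
iter 2:
  B via B→C A: +{c}
  FIRST(S)={a,b,c}  FIRST(A)={a,b}  FIRST(B)={b,c}  FIRST(C)={b,c}
iter 3: done
  FIRST(S)={a,b,c}  FIRST(A)={a,b}  FIRST(B)={b,c}  FIRST(C)={b,c}

FOLLOW sets:
FOLLOW(S) := {$}
round 1:
  B→C A: FOLLOW(C) ⊇ FIRST(A) = {a,b}; new: +{a,b}
  C→B S: FOLLOW(B) ⊇ FIRST(S) = {a,b,c}; new: +{a,b,c}
  C→B S: FOLLOW(S) ⊇ FOLLOW(C) ⊇ {a,b}; new: +{a,b}
  S→a B: FOLLOW(B) ⊇ FOLLOW(S) ⊇ {$,a,b}; new: +{$}
  S→b A: FOLLOW(A) ⊇ FOLLOW(S) ⊇ {$,a,b}; new: +{$,a,b}
  S→b C: FOLLOW(C) ⊇ FOLLOW(S) ⊇ {$,a,b}; new: +{$}
  S: {$,a,b}  A: {$,a,b}  B: {$,a,b,c}  C: {$,a,b}
round 2:
  B→C A: FOLLOW(A) ⊇ FOLLOW(B) ⊇ {$,a,b,c}; new: +{c}
  S: {$,a,b}  A: {$,a,b,c}  B: {$,a,b,c}  C: {$,a,b}
round 3: — fixpoint
  S: {$,a,b}  A: {$,a,b,c}  B: {$,a,b,c}  C: {$,a,b}

FOLLOW(B) = ["$", "a", "b", "c"]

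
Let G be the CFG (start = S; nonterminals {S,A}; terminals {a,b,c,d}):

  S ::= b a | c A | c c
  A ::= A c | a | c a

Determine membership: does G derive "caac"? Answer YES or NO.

CNF form of G:
  S -> T0 A | T0 T0 | T2 T1
  A -> A T0 | T0 T1 | a
  T0 -> c
  T1 -> a
  T2 -> b

Fill CYK table bottom-up:
  cell(0,0) c: {T0}  orig:{}
  cell(1,1) a: {A,T1}  orig:{A}
  cell(2,2) a: {A,T1}  orig:{A}
  cell(3,3) c: {T0}  orig:{}
  cell(0,1) ca: {A,S}
  cell(1,2) aa: ∅
  cell(2,3) ac: {A}
  cell(0,2) caa: ∅
  cell(1,3) aac: ∅
  cell(0,3) caac: ∅

S ∉ T[0,3] ⇒ NO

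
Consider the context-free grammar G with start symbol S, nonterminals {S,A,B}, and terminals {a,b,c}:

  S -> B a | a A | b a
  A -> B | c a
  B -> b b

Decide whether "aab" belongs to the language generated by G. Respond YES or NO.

CNF form of G:
  S -> B T2 | T0 T2 | T2 A
  A -> T0 T0 | T1 T2
  B -> T0 T0
  T0 -> b
  T1 -> c
  T2 -> a

CYK table (by increasing span):
  [0..0]={T2}  "a"  orig:{}
  [1..1]={T2}  "a"  orig:{}
  [2..2]={T0}  "b"  orig:{}
  [0..1]=∅  "aa"
  [1..2]=∅  "ab"
  [0..2]=∅  "aab"

S ∉ T[0,2] ⇒ NO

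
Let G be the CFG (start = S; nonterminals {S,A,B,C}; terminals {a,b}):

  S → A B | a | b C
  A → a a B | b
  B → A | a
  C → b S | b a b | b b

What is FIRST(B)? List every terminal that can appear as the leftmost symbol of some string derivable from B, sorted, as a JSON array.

Compute FIRST by fixpoint:
iter 1:
  A via A→a a B: +{a}
  A via A→b: +{b}
  B via B→A: +{a,b}
  C via C→b S: +{b}
  S via S→A B: +{a,b}
  FIRST(S)={a,b}  FIRST(A)={a,b}  FIRST(B)={a,b}  FIRST(C)={b}
iter 2: done
  FIRST(S)={a,b}  FIRST(A)={a,b}  FIRST(B)={a,b}  FIRST(C)={b}

FIRST(B) = ["a", "b"]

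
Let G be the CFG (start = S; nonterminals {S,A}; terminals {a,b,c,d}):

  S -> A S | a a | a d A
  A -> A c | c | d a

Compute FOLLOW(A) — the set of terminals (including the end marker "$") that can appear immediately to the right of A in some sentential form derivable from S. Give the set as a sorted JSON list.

FIRST iteration:
round 1:
  A via A→c: +{c}
  A via A→d a: +{d}
  S via S→A S: +{c,d}
  S via S→a a: +{a}
  FIRST[S]={a,c,d}  FIRST[A]={c,d}
round 2: done
  FIRST[S]={a,c,d}  FIRST[A]={c,d}

FOLLOW sets:
seed FOLLOW(S) with $
[1]
  A→A c: FOLLOW(A) ⊇ FIRST(c) = {c}; new: +{c}
  S→A S: FOLLOW(A) ⊇ FIRST(S) = {a,c,d}; new: +{a,d}
  S→a d A: FOLLOW(A) ⊇ FOLLOW(S) ⊇ {$}; new: +{$}
  FOLLOW[S]={$}  FOLLOW[A]={$,a,c,d}
[2] — fixpoint
  FOLLOW[S]={$}  FOLLOW[A]={$,a,c,d}

FOLLOW(A) = ["$", "a", "c", "d"]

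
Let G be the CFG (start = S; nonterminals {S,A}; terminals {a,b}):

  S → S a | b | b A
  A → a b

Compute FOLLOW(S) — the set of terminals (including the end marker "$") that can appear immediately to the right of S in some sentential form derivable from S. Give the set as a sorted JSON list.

Compute FIRST by fixpoint:
pass 1:
  A via A→a b: +{a}
  S via S→b: +{b}
  S: {b}  A: {a}
pass 2: done
  S: {b}  A: {a}

FOLLOW iteration:
FOLLOW(S) := {$}
iter 1:
  S→S a: FOLLOW(S) ⊇ FIRST(a) = {a}; new: +{a}
  S→b A: FOLLOW(A) ⊇ FOLLOW(S) ⊇ {$,a}; new: +{$,a}
  FOLLOW(S)={$,a}  FOLLOW(A)={$,a}
iter 2: done
  FOLLOW(S)={$,a}  FOLLOW(A)={$,a}

FOLLOW(S) = ["$", "a"]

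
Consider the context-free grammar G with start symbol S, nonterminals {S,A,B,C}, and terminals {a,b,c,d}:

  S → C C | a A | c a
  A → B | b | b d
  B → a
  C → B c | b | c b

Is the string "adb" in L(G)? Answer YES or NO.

Convert to CNF:
  S -> C C | T2 T3 | T3 A
  A -> T0 T1 | a | b
  B -> a
  C -> B T2 | T2 T0 | b
  T0 -> b
  T1 -> d
  T2 -> c
  T3 -> a

Fill CYK table bottom-up:
  cell(0,0) a: {A,B,T3}  orig:{A,B}
  cell(1,1) d: {T1}  orig:{}
  cell(2,2) b: {A,C,T0}  orig:{A,C}
  cell(0,1) ad: ∅
  cell(1,2) db: ∅
  cell(0,2) adb: ∅

S ∉ T[0,2] ⇒ NO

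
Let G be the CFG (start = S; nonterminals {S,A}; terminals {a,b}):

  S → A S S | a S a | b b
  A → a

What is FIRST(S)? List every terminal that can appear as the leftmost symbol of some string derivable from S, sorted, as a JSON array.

FIRST iteration:
pass 1:
  A via A→a: +{a}
  S via S→A S S: +{a}
  S via S→b b: +{b}
  S: {a,b}  A: {a}
pass 2: (stable)
  S: {a,b}  A: {a}

FIRST(S) = ["a", "b"]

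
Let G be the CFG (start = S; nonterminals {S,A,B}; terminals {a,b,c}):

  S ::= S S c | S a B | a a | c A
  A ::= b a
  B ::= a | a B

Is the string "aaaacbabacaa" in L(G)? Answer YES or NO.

CNF form of G:
  S -> S X3 | S X4 | T1 T1 | T2 A
  A -> T0 T1
  B -> T1 B | a
  T0 -> b
  T1 -> a
  T2 -> c
  X3 -> S T2
  X4 -> T1 B

CYK table (by increasing span):
  T[0,0] 'a' = {B,T1}  orig:{B}
  T[1,1] 'a' = {B,T1}  orig:{B}
  T[2,2] 'a' = {B,T1}  orig:{B}
  T[3,3] 'a' = {B,T1}  orig:{B}
  T[4,4] 'c' = {T2}  orig:{}
  T[5,5] 'b' = {T0}  orig:{}
  T[6,6] 'a' = {B,T1}  orig:{B}
  T[7,7] 'b' = {T0}  orig:{}
  T[8,8] 'a' = {B,T1}  orig:{B}
  T[9,9] 'c' = {T2}  orig:{}
  T[10,10] 'a' = {B,T1}  orig:{B}
  T[11,11] 'a' = {B,T1}  orig:{B}
  T[0,1] 'aa' = {B,S,X4}  orig:{B,S}
  T[1,2] 'aa' = {B,S,X4}  orig:{B,S}
  T[2,3] 'aa' = {B,S,X4}  orig:{B,S}
  T[3,4] 'ac' = ∅
  T[4,5] 'cb' = ∅
  T[5,6] 'ba' = {A}
  T[6,7] 'ab' = ∅
  T[7,8] 'ba' = {A}
  T[8,9] 'ac' = ∅
  T[9,10] 'ca' = ∅
  T[10,11] 'aa' = {B,S,X4}  orig:{B,S}
  T[0,2] 'aaa' = {B,X4}  orig:{B}
  T[1,3] 'aaa' = {B,X4}  orig:{B}
  T[2,4] 'aac' = {X3}  orig:{}
  T[3,5] 'acb' = ∅
  T[4,6] 'cba' = {S}
  T[5,7] 'bab' = ∅
  T[6,8] 'aba' = ∅
  T[7,9] 'bac' = ∅
  T[8,10] 'aca' = ∅
  T[9,11] 'caa' = ∅
  T[0,3] 'aaaa' = {B,S,X4}  orig:{B,S}
  T[1,4] 'aaac' = ∅
  T[2,5] 'aacb' = ∅
  T[3,6] 'acba' = ∅
  T[4,7] 'cbab' = ∅
  T[5,8] 'baba' = ∅
  T[6,9] 'abac' = ∅
  T[7,10] 'baca' = ∅
  T[8,11] 'acaa' = ∅
  T[0,4] 'aaaac' = {S,X3}  orig:{S}
  T[1,5] 'aaacb' = ∅
  T[2,6] 'aacba' = ∅
  T[3,7] 'acbab' = ∅
  T[4,8] 'cbaba' = ∅
  T[5,9] 'babac' = ∅
  T[6,10] 'abaca' = ∅
  T[7,11] 'bacaa' = ∅
  T[0,5] 'aaaacb' = ∅
  T[1,6] 'aaacba' = ∅
  T[2,7] 'aacbab' = ∅
  T[3,8] 'acbaba' = ∅
  T[4,9] 'cbabac' = ∅
  T[5,10] 'babaca' = ∅
  T[6,11] 'abacaa' = ∅
  T[0,6] 'aaaacba' = ∅
  T[1,7] 'aaacbab' = ∅
  T[2,8] 'aacbaba' = ∅
  T[3,9] 'acbabac' = ∅
  T[4,10] 'cbabaca' = ∅
  T[5,11] 'babacaa' = ∅
  T[0,7] 'aaaacbab' = ∅
  T[1,8] 'aaacbaba' = ∅
  T[2,9] 'aacbabac' = ∅
  T[3,10] 'acbabaca' = ∅
  T[4,11] 'cbabacaa' = ∅
  T[0,8] 'aaaacbaba' = ∅
  T[1,9] 'aaacbabac' = ∅
  T[2,10] 'aacbabaca' = ∅
  T[3,11] 'acbabacaa' = ∅
  T[0,9] 'aaaacbabac' = ∅
  T[1,10] 'aaacbabaca' = ∅
  T[2,11] 'aacbabacaa' = ∅
  T[0,10] 'aaaacbabaca' = ∅
  T[1,11] 'aaacbabacaa' = ∅
  T[0,11] 'aaaacbabacaa' = ∅

S ∉ T[0,11] ⇒ NO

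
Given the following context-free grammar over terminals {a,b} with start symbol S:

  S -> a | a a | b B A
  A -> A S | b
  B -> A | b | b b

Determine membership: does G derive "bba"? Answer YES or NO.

CNF form of G:
  S -> T0 X2 | T1 T1 | a
  A -> A S | b
  B -> A S | T0 T0 | b
  T0 -> b
  T1 -> a
  X2 -> B A

CYK fill:
  [0..0]={A,B,T0}  "b"  orig:{A,B}
  [1..1]={A,B,T0}  "b"  orig:{A,B}
  [2..2]={S,T1}  "a"  orig:{S}
  [0..1]={B,X2}  "bb"  orig:{B}
  [1..2]={A,B}  "ba"
  [0..2]={X2}  "bba"  orig:{}

S ∉ T[0,2] ⇒ NO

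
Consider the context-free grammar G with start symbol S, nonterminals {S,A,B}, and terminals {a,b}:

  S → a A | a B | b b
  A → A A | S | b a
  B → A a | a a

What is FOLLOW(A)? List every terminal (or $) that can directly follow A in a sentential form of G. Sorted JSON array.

FIRST sets, iterate to fixpoint:
[1]
  A via A→b a: +{b}
  B via B→A a: +{b}
  B via B→a a: +{a}
  S via S→a A: +{a}
  S via S→b b: +{b}
  FIRST[S]={a,b}  FIRST[A]={b}  FIRST[B]={a,b}
[2]
  A via A→S: +{a}
  FIRST[S]={a,b}  FIRST[A]={a,b}  FIRST[B]={a,b}
[3] (no change)
  FIRST[S]={a,b}  FIRST[A]={a,b}  FIRST[B]={a,b}

FOLLOW iteration:
seed FOLLOW(S) with $
pass 1:
  A→A A: FOLLOW(A) ⊇ FIRST(A) = {a,b}; new: +{a,b}
  A→S: FOLLOW(S) ⊇ FOLLOW(A) ⊇ {a,b}; new: +{a,b}
  S→a A: FOLLOW(A) ⊇ FOLLOW(S) ⊇ {$,a,b}; new: +{$}
  S→a B: FOLLOW(B) ⊇ FOLLOW(S) ⊇ {$,a,b}; new: +{$,a,b}
  FOLLOW(S)={$,a,b}  FOLLOW(A)={$,a,b}  FOLLOW(B)={$,a,b}
pass 2: (no change)
  FOLLOW(S)={$,a,b}  FOLLOW(A)={$,a,b}  FOLLOW(B)={$,a,b}

FOLLOW(A) = ["$", "a", "b"]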